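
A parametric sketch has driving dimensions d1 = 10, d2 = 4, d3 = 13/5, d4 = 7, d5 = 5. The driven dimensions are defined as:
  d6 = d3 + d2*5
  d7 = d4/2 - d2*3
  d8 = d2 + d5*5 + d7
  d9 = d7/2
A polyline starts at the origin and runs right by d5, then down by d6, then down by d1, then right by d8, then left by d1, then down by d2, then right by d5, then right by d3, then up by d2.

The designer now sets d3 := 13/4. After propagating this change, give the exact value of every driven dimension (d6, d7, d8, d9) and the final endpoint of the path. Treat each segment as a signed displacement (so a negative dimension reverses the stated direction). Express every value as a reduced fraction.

d6 = 93/4
d7 = -17/2
d8 = 41/2
d9 = -17/4
endpoint = (95/4, -133/4)

Apply edit: d3 := 13/4
  d6 = d3 + d2*5 = 93/4
  d7 = d4/2 - d2*3 = -17/2
  d8 = d2 + d5*5 + d7 = 41/2
  d9 = d7/2 = -17/4
Walk from origin (0, 0):
  seg 1: right by d5 = 5 → (5, 0)
  seg 2: down by d6 = 93/4 → (5, -93/4)
  seg 3: down by d1 = 10 → (5, -133/4)
  seg 4: right by d8 = 41/2 → (51/2, -133/4)
  seg 5: left by d1 = 10 → (31/2, -133/4)
  seg 6: down by d2 = 4 → (31/2, -149/4)
  seg 7: right by d5 = 5 → (41/2, -149/4)
  seg 8: right by d3 = 13/4 → (95/4, -149/4)
  seg 9: up by d2 = 4 → (95/4, -133/4)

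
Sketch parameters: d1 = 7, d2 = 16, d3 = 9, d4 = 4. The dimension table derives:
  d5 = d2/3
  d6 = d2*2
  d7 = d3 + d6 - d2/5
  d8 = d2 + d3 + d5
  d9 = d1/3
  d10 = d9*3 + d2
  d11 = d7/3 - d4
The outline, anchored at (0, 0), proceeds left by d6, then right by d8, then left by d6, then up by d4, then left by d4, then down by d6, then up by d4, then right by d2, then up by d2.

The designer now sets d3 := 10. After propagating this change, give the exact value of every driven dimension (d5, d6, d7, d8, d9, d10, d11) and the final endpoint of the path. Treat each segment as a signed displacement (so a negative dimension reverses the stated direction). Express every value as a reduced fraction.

Apply edit: d3 := 10
  d5 = d2/3 = 16/3
  d6 = d2*2 = 32
  d7 = d3 + d6 - d2/5 = 194/5
  d8 = d2 + d3 + d5 = 94/3
  d9 = d1/3 = 7/3
  d10 = d9*3 + d2 = 23
  d11 = d7/3 - d4 = 134/15
Walk from origin (0, 0):
  seg 1: left by d6 = 32 → (-32, 0)
  seg 2: right by d8 = 94/3 → (-2/3, 0)
  seg 3: left by d6 = 32 → (-98/3, 0)
  seg 4: up by d4 = 4 → (-98/3, 4)
  seg 5: left by d4 = 4 → (-110/3, 4)
  seg 6: down by d6 = 32 → (-110/3, -28)
  seg 7: up by d4 = 4 → (-110/3, -24)
  seg 8: right by d2 = 16 → (-62/3, -24)
  seg 9: up by d2 = 16 → (-62/3, -8)

d5 = 16/3
d6 = 32
d7 = 194/5
d8 = 94/3
d9 = 7/3
d10 = 23
d11 = 134/15
endpoint = (-62/3, -8)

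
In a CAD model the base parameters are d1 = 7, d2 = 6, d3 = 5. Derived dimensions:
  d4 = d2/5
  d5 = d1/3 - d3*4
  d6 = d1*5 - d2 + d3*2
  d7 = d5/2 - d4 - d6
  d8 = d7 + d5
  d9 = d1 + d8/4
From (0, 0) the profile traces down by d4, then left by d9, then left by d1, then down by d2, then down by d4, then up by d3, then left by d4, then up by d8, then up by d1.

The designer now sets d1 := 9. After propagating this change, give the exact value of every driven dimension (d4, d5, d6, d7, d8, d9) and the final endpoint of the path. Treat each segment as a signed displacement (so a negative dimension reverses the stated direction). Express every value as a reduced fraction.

Apply edit: d1 := 9
  d4 = d2/5 = 6/5
  d5 = d1/3 - d3*4 = -17
  d6 = d1*5 - d2 + d3*2 = 49
  d7 = d5/2 - d4 - d6 = -587/10
  d8 = d7 + d5 = -757/10
  d9 = d1 + d8/4 = -397/40
Walk from origin (0, 0):
  seg 1: down by d4 = 6/5 → (0, -6/5)
  seg 2: left by d9 = -397/40 → (397/40, -6/5)
  seg 3: left by d1 = 9 → (37/40, -6/5)
  seg 4: down by d2 = 6 → (37/40, -36/5)
  seg 5: down by d4 = 6/5 → (37/40, -42/5)
  seg 6: up by d3 = 5 → (37/40, -17/5)
  seg 7: left by d4 = 6/5 → (-11/40, -17/5)
  seg 8: up by d8 = -757/10 → (-11/40, -791/10)
  seg 9: up by d1 = 9 → (-11/40, -701/10)

d4 = 6/5
d5 = -17
d6 = 49
d7 = -587/10
d8 = -757/10
d9 = -397/40
endpoint = (-11/40, -701/10)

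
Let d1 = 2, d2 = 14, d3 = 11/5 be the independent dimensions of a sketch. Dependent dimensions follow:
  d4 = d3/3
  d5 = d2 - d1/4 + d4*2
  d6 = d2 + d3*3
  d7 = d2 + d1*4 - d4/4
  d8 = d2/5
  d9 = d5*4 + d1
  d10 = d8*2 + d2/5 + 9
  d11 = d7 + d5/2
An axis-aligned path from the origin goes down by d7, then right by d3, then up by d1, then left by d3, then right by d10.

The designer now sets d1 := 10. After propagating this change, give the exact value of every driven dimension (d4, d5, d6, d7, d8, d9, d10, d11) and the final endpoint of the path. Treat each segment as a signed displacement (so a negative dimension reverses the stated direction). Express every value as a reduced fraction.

Apply edit: d1 := 10
  d4 = d3/3 = 11/15
  d5 = d2 - d1/4 + d4*2 = 389/30
  d6 = d2 + d3*3 = 103/5
  d7 = d2 + d1*4 - d4/4 = 3229/60
  d8 = d2/5 = 14/5
  d9 = d5*4 + d1 = 928/15
  d10 = d8*2 + d2/5 + 9 = 87/5
  d11 = d7 + d5/2 = 603/10
Walk from origin (0, 0):
  seg 1: down by d7 = 3229/60 → (0, -3229/60)
  seg 2: right by d3 = 11/5 → (11/5, -3229/60)
  seg 3: up by d1 = 10 → (11/5, -2629/60)
  seg 4: left by d3 = 11/5 → (0, -2629/60)
  seg 5: right by d10 = 87/5 → (87/5, -2629/60)

d4 = 11/15
d5 = 389/30
d6 = 103/5
d7 = 3229/60
d8 = 14/5
d9 = 928/15
d10 = 87/5
d11 = 603/10
endpoint = (87/5, -2629/60)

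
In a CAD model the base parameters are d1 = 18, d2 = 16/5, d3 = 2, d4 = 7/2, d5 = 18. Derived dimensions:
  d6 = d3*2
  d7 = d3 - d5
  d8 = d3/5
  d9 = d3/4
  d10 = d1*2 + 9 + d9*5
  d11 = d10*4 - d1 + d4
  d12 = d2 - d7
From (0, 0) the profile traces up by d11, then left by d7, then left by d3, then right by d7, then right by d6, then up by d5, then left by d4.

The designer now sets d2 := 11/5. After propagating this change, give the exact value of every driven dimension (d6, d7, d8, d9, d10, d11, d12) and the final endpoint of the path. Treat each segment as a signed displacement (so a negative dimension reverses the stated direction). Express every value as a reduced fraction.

Apply edit: d2 := 11/5
  d6 = d3*2 = 4
  d7 = d3 - d5 = -16
  d8 = d3/5 = 2/5
  d9 = d3/4 = 1/2
  d10 = d1*2 + 9 + d9*5 = 95/2
  d11 = d10*4 - d1 + d4 = 351/2
  d12 = d2 - d7 = 91/5
Walk from origin (0, 0):
  seg 1: up by d11 = 351/2 → (0, 351/2)
  seg 2: left by d7 = -16 → (16, 351/2)
  seg 3: left by d3 = 2 → (14, 351/2)
  seg 4: right by d7 = -16 → (-2, 351/2)
  seg 5: right by d6 = 4 → (2, 351/2)
  seg 6: up by d5 = 18 → (2, 387/2)
  seg 7: left by d4 = 7/2 → (-3/2, 387/2)

d6 = 4
d7 = -16
d8 = 2/5
d9 = 1/2
d10 = 95/2
d11 = 351/2
d12 = 91/5
endpoint = (-3/2, 387/2)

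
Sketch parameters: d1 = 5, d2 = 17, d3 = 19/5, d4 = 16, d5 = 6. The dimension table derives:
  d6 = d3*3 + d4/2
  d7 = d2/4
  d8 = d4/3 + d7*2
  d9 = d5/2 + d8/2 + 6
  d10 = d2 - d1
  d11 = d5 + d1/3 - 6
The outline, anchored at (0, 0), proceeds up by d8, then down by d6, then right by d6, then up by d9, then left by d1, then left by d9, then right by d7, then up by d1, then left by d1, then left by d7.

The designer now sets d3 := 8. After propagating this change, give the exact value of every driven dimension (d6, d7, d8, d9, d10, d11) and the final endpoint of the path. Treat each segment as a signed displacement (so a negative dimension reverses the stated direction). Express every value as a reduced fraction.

Apply edit: d3 := 8
  d6 = d3*3 + d4/2 = 32
  d7 = d2/4 = 17/4
  d8 = d4/3 + d7*2 = 83/6
  d9 = d5/2 + d8/2 + 6 = 191/12
  d10 = d2 - d1 = 12
  d11 = d5 + d1/3 - 6 = 5/3
Walk from origin (0, 0):
  seg 1: up by d8 = 83/6 → (0, 83/6)
  seg 2: down by d6 = 32 → (0, -109/6)
  seg 3: right by d6 = 32 → (32, -109/6)
  seg 4: up by d9 = 191/12 → (32, -9/4)
  seg 5: left by d1 = 5 → (27, -9/4)
  seg 6: left by d9 = 191/12 → (133/12, -9/4)
  seg 7: right by d7 = 17/4 → (46/3, -9/4)
  seg 8: up by d1 = 5 → (46/3, 11/4)
  seg 9: left by d1 = 5 → (31/3, 11/4)
  seg 10: left by d7 = 17/4 → (73/12, 11/4)

d6 = 32
d7 = 17/4
d8 = 83/6
d9 = 191/12
d10 = 12
d11 = 5/3
endpoint = (73/12, 11/4)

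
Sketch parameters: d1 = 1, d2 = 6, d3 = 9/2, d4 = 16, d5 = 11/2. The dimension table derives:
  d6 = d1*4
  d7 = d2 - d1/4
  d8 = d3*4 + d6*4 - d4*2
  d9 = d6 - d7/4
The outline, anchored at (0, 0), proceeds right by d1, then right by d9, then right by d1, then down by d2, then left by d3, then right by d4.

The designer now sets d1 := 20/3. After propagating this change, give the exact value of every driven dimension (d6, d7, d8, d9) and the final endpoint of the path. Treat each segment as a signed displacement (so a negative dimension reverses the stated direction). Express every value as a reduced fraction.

Apply edit: d1 := 20/3
  d6 = d1*4 = 80/3
  d7 = d2 - d1/4 = 13/3
  d8 = d3*4 + d6*4 - d4*2 = 278/3
  d9 = d6 - d7/4 = 307/12
Walk from origin (0, 0):
  seg 1: right by d1 = 20/3 → (20/3, 0)
  seg 2: right by d9 = 307/12 → (129/4, 0)
  seg 3: right by d1 = 20/3 → (467/12, 0)
  seg 4: down by d2 = 6 → (467/12, -6)
  seg 5: left by d3 = 9/2 → (413/12, -6)
  seg 6: right by d4 = 16 → (605/12, -6)

d6 = 80/3
d7 = 13/3
d8 = 278/3
d9 = 307/12
endpoint = (605/12, -6)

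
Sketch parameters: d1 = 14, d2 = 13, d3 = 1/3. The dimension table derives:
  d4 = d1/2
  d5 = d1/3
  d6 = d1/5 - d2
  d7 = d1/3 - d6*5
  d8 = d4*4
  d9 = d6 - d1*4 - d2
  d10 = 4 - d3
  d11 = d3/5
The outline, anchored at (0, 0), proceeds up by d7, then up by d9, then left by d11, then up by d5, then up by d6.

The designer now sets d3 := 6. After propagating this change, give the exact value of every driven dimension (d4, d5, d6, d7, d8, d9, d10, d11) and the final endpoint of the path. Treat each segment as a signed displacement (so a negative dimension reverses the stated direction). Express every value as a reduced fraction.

Apply edit: d3 := 6
  d4 = d1/2 = 7
  d5 = d1/3 = 14/3
  d6 = d1/5 - d2 = -51/5
  d7 = d1/3 - d6*5 = 167/3
  d8 = d4*4 = 28
  d9 = d6 - d1*4 - d2 = -396/5
  d10 = 4 - d3 = -2
  d11 = d3/5 = 6/5
Walk from origin (0, 0):
  seg 1: up by d7 = 167/3 → (0, 167/3)
  seg 2: up by d9 = -396/5 → (0, -353/15)
  seg 3: left by d11 = 6/5 → (-6/5, -353/15)
  seg 4: up by d5 = 14/3 → (-6/5, -283/15)
  seg 5: up by d6 = -51/5 → (-6/5, -436/15)

d4 = 7
d5 = 14/3
d6 = -51/5
d7 = 167/3
d8 = 28
d9 = -396/5
d10 = -2
d11 = 6/5
endpoint = (-6/5, -436/15)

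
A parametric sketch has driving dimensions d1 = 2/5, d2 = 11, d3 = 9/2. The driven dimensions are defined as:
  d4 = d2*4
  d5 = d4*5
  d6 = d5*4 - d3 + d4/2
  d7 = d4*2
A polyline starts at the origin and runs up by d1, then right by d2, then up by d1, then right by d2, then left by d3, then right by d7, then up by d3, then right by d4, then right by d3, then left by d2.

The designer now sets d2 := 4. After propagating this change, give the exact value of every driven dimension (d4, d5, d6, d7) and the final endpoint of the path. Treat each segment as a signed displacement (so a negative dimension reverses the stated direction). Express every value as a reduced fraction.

Apply edit: d2 := 4
  d4 = d2*4 = 16
  d5 = d4*5 = 80
  d6 = d5*4 - d3 + d4/2 = 647/2
  d7 = d4*2 = 32
Walk from origin (0, 0):
  seg 1: up by d1 = 2/5 → (0, 2/5)
  seg 2: right by d2 = 4 → (4, 2/5)
  seg 3: up by d1 = 2/5 → (4, 4/5)
  seg 4: right by d2 = 4 → (8, 4/5)
  seg 5: left by d3 = 9/2 → (7/2, 4/5)
  seg 6: right by d7 = 32 → (71/2, 4/5)
  seg 7: up by d3 = 9/2 → (71/2, 53/10)
  seg 8: right by d4 = 16 → (103/2, 53/10)
  seg 9: right by d3 = 9/2 → (56, 53/10)
  seg 10: left by d2 = 4 → (52, 53/10)

d4 = 16
d5 = 80
d6 = 647/2
d7 = 32
endpoint = (52, 53/10)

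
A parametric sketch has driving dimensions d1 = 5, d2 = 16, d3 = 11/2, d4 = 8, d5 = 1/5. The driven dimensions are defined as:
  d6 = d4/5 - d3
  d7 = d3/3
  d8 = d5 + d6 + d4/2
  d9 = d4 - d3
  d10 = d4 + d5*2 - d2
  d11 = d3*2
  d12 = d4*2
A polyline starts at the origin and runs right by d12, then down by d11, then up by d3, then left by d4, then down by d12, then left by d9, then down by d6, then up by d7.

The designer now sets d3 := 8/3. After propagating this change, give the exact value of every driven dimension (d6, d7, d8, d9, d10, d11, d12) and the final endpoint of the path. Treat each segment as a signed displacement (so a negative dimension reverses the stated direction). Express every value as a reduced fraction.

Apply edit: d3 := 8/3
  d6 = d4/5 - d3 = -16/15
  d7 = d3/3 = 8/9
  d8 = d5 + d6 + d4/2 = 47/15
  d9 = d4 - d3 = 16/3
  d10 = d4 + d5*2 - d2 = -38/5
  d11 = d3*2 = 16/3
  d12 = d4*2 = 16
Walk from origin (0, 0):
  seg 1: right by d12 = 16 → (16, 0)
  seg 2: down by d11 = 16/3 → (16, -16/3)
  seg 3: up by d3 = 8/3 → (16, -8/3)
  seg 4: left by d4 = 8 → (8, -8/3)
  seg 5: down by d12 = 16 → (8, -56/3)
  seg 6: left by d9 = 16/3 → (8/3, -56/3)
  seg 7: down by d6 = -16/15 → (8/3, -88/5)
  seg 8: up by d7 = 8/9 → (8/3, -752/45)

d6 = -16/15
d7 = 8/9
d8 = 47/15
d9 = 16/3
d10 = -38/5
d11 = 16/3
d12 = 16
endpoint = (8/3, -752/45)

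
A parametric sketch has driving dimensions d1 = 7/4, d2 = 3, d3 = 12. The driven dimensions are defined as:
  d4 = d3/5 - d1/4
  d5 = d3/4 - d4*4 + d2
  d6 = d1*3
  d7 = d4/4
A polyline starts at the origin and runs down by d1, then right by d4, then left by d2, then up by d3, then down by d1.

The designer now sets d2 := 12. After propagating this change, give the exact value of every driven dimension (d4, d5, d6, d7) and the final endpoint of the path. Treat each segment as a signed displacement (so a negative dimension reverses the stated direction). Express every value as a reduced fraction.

d4 = 157/80
d5 = 143/20
d6 = 21/4
d7 = 157/320
endpoint = (-803/80, 17/2)

Apply edit: d2 := 12
  d4 = d3/5 - d1/4 = 157/80
  d5 = d3/4 - d4*4 + d2 = 143/20
  d6 = d1*3 = 21/4
  d7 = d4/4 = 157/320
Walk from origin (0, 0):
  seg 1: down by d1 = 7/4 → (0, -7/4)
  seg 2: right by d4 = 157/80 → (157/80, -7/4)
  seg 3: left by d2 = 12 → (-803/80, -7/4)
  seg 4: up by d3 = 12 → (-803/80, 41/4)
  seg 5: down by d1 = 7/4 → (-803/80, 17/2)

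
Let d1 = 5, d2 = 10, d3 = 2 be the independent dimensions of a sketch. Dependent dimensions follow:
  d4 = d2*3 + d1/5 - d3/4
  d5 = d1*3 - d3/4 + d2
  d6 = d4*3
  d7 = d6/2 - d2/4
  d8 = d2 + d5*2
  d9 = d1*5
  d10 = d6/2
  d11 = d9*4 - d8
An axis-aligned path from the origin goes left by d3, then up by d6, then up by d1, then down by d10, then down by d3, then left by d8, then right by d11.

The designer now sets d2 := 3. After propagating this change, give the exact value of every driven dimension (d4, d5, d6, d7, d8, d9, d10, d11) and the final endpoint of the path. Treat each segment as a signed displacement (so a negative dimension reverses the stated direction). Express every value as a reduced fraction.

d4 = 19/2
d5 = 35/2
d6 = 57/2
d7 = 27/2
d8 = 38
d9 = 25
d10 = 57/4
d11 = 62
endpoint = (22, 69/4)

Apply edit: d2 := 3
  d4 = d2*3 + d1/5 - d3/4 = 19/2
  d5 = d1*3 - d3/4 + d2 = 35/2
  d6 = d4*3 = 57/2
  d7 = d6/2 - d2/4 = 27/2
  d8 = d2 + d5*2 = 38
  d9 = d1*5 = 25
  d10 = d6/2 = 57/4
  d11 = d9*4 - d8 = 62
Walk from origin (0, 0):
  seg 1: left by d3 = 2 → (-2, 0)
  seg 2: up by d6 = 57/2 → (-2, 57/2)
  seg 3: up by d1 = 5 → (-2, 67/2)
  seg 4: down by d10 = 57/4 → (-2, 77/4)
  seg 5: down by d3 = 2 → (-2, 69/4)
  seg 6: left by d8 = 38 → (-40, 69/4)
  seg 7: right by d11 = 62 → (22, 69/4)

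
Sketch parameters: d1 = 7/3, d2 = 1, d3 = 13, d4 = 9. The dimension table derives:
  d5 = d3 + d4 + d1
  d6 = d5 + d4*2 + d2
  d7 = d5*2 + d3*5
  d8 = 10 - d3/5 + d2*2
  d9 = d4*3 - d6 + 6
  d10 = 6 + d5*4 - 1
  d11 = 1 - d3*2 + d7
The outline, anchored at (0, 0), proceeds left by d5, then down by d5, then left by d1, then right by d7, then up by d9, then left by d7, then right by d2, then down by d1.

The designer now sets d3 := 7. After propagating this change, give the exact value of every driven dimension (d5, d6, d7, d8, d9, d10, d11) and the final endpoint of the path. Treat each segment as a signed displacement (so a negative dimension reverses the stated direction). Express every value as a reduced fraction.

d5 = 55/3
d6 = 112/3
d7 = 215/3
d8 = 53/5
d9 = -13/3
d10 = 235/3
d11 = 176/3
endpoint = (-59/3, -25)

Apply edit: d3 := 7
  d5 = d3 + d4 + d1 = 55/3
  d6 = d5 + d4*2 + d2 = 112/3
  d7 = d5*2 + d3*5 = 215/3
  d8 = 10 - d3/5 + d2*2 = 53/5
  d9 = d4*3 - d6 + 6 = -13/3
  d10 = 6 + d5*4 - 1 = 235/3
  d11 = 1 - d3*2 + d7 = 176/3
Walk from origin (0, 0):
  seg 1: left by d5 = 55/3 → (-55/3, 0)
  seg 2: down by d5 = 55/3 → (-55/3, -55/3)
  seg 3: left by d1 = 7/3 → (-62/3, -55/3)
  seg 4: right by d7 = 215/3 → (51, -55/3)
  seg 5: up by d9 = -13/3 → (51, -68/3)
  seg 6: left by d7 = 215/3 → (-62/3, -68/3)
  seg 7: right by d2 = 1 → (-59/3, -68/3)
  seg 8: down by d1 = 7/3 → (-59/3, -25)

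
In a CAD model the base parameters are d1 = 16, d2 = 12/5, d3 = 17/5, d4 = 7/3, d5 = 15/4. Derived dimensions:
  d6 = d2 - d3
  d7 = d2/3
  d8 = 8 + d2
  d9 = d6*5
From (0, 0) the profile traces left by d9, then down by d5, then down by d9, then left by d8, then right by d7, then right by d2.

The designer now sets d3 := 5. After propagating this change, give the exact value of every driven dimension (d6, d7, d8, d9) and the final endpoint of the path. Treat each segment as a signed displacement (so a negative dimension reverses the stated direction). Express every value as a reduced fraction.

d6 = -13/5
d7 = 4/5
d8 = 52/5
d9 = -13
endpoint = (29/5, 37/4)

Apply edit: d3 := 5
  d6 = d2 - d3 = -13/5
  d7 = d2/3 = 4/5
  d8 = 8 + d2 = 52/5
  d9 = d6*5 = -13
Walk from origin (0, 0):
  seg 1: left by d9 = -13 → (13, 0)
  seg 2: down by d5 = 15/4 → (13, -15/4)
  seg 3: down by d9 = -13 → (13, 37/4)
  seg 4: left by d8 = 52/5 → (13/5, 37/4)
  seg 5: right by d7 = 4/5 → (17/5, 37/4)
  seg 6: right by d2 = 12/5 → (29/5, 37/4)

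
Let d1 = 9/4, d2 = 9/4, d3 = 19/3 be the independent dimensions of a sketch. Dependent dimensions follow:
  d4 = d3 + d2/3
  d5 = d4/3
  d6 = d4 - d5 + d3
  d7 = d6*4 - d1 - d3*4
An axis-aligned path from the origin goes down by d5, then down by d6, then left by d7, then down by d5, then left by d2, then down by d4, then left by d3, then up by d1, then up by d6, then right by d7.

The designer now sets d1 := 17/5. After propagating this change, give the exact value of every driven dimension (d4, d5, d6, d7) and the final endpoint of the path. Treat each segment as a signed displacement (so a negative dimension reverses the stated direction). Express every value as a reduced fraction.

d4 = 85/12
d5 = 85/36
d6 = 199/18
d7 = 697/45
endpoint = (-103/12, -1513/180)

Apply edit: d1 := 17/5
  d4 = d3 + d2/3 = 85/12
  d5 = d4/3 = 85/36
  d6 = d4 - d5 + d3 = 199/18
  d7 = d6*4 - d1 - d3*4 = 697/45
Walk from origin (0, 0):
  seg 1: down by d5 = 85/36 → (0, -85/36)
  seg 2: down by d6 = 199/18 → (0, -161/12)
  seg 3: left by d7 = 697/45 → (-697/45, -161/12)
  seg 4: down by d5 = 85/36 → (-697/45, -142/9)
  seg 5: left by d2 = 9/4 → (-3193/180, -142/9)
  seg 6: down by d4 = 85/12 → (-3193/180, -823/36)
  seg 7: left by d3 = 19/3 → (-4333/180, -823/36)
  seg 8: up by d1 = 17/5 → (-4333/180, -3503/180)
  seg 9: up by d6 = 199/18 → (-4333/180, -1513/180)
  seg 10: right by d7 = 697/45 → (-103/12, -1513/180)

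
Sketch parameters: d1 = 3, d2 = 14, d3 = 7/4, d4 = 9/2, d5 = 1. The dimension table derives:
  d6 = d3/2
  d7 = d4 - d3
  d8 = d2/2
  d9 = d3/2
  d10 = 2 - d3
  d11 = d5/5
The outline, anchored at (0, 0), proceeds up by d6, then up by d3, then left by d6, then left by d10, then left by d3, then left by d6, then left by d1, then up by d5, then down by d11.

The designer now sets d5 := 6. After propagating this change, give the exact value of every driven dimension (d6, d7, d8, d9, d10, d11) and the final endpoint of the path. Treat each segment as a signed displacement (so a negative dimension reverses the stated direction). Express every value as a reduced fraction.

Apply edit: d5 := 6
  d6 = d3/2 = 7/8
  d7 = d4 - d3 = 11/4
  d8 = d2/2 = 7
  d9 = d3/2 = 7/8
  d10 = 2 - d3 = 1/4
  d11 = d5/5 = 6/5
Walk from origin (0, 0):
  seg 1: up by d6 = 7/8 → (0, 7/8)
  seg 2: up by d3 = 7/4 → (0, 21/8)
  seg 3: left by d6 = 7/8 → (-7/8, 21/8)
  seg 4: left by d10 = 1/4 → (-9/8, 21/8)
  seg 5: left by d3 = 7/4 → (-23/8, 21/8)
  seg 6: left by d6 = 7/8 → (-15/4, 21/8)
  seg 7: left by d1 = 3 → (-27/4, 21/8)
  seg 8: up by d5 = 6 → (-27/4, 69/8)
  seg 9: down by d11 = 6/5 → (-27/4, 297/40)

d6 = 7/8
d7 = 11/4
d8 = 7
d9 = 7/8
d10 = 1/4
d11 = 6/5
endpoint = (-27/4, 297/40)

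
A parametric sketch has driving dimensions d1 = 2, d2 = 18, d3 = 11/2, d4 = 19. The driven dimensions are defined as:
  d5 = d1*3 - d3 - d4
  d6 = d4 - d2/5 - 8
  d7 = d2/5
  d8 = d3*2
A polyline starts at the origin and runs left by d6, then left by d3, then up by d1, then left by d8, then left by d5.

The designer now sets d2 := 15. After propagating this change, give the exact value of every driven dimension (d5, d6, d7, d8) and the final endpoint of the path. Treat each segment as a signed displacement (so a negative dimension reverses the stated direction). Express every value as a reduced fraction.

Apply edit: d2 := 15
  d5 = d1*3 - d3 - d4 = -37/2
  d6 = d4 - d2/5 - 8 = 8
  d7 = d2/5 = 3
  d8 = d3*2 = 11
Walk from origin (0, 0):
  seg 1: left by d6 = 8 → (-8, 0)
  seg 2: left by d3 = 11/2 → (-27/2, 0)
  seg 3: up by d1 = 2 → (-27/2, 2)
  seg 4: left by d8 = 11 → (-49/2, 2)
  seg 5: left by d5 = -37/2 → (-6, 2)

d5 = -37/2
d6 = 8
d7 = 3
d8 = 11
endpoint = (-6, 2)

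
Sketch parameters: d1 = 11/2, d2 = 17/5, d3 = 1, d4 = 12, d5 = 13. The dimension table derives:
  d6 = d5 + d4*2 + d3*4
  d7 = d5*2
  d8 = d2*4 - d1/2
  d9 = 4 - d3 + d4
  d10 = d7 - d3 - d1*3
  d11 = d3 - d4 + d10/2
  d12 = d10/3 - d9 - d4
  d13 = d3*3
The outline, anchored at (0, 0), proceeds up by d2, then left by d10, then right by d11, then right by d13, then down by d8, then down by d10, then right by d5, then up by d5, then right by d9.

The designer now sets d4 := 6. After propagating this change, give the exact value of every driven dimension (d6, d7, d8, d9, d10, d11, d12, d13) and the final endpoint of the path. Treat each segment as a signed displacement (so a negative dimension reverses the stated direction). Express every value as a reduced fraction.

Apply edit: d4 := 6
  d6 = d5 + d4*2 + d3*4 = 29
  d7 = d5*2 = 26
  d8 = d2*4 - d1/2 = 217/20
  d9 = 4 - d3 + d4 = 9
  d10 = d7 - d3 - d1*3 = 17/2
  d11 = d3 - d4 + d10/2 = -3/4
  d12 = d10/3 - d9 - d4 = -73/6
  d13 = d3*3 = 3
Walk from origin (0, 0):
  seg 1: up by d2 = 17/5 → (0, 17/5)
  seg 2: left by d10 = 17/2 → (-17/2, 17/5)
  seg 3: right by d11 = -3/4 → (-37/4, 17/5)
  seg 4: right by d13 = 3 → (-25/4, 17/5)
  seg 5: down by d8 = 217/20 → (-25/4, -149/20)
  seg 6: down by d10 = 17/2 → (-25/4, -319/20)
  seg 7: right by d5 = 13 → (27/4, -319/20)
  seg 8: up by d5 = 13 → (27/4, -59/20)
  seg 9: right by d9 = 9 → (63/4, -59/20)

d6 = 29
d7 = 26
d8 = 217/20
d9 = 9
d10 = 17/2
d11 = -3/4
d12 = -73/6
d13 = 3
endpoint = (63/4, -59/20)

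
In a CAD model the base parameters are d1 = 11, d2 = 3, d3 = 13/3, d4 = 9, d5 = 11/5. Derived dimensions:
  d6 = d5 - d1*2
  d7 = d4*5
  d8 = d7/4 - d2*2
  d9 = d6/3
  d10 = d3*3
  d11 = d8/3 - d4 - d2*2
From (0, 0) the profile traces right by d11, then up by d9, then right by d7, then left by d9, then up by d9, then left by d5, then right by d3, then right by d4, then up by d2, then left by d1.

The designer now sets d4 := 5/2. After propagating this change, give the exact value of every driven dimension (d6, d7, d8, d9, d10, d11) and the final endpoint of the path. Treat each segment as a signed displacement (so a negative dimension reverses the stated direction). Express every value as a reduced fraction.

d6 = -99/5
d7 = 25/2
d8 = -23/8
d9 = -33/5
d10 = 13
d11 = -227/24
endpoint = (131/40, -51/5)

Apply edit: d4 := 5/2
  d6 = d5 - d1*2 = -99/5
  d7 = d4*5 = 25/2
  d8 = d7/4 - d2*2 = -23/8
  d9 = d6/3 = -33/5
  d10 = d3*3 = 13
  d11 = d8/3 - d4 - d2*2 = -227/24
Walk from origin (0, 0):
  seg 1: right by d11 = -227/24 → (-227/24, 0)
  seg 2: up by d9 = -33/5 → (-227/24, -33/5)
  seg 3: right by d7 = 25/2 → (73/24, -33/5)
  seg 4: left by d9 = -33/5 → (1157/120, -33/5)
  seg 5: up by d9 = -33/5 → (1157/120, -66/5)
  seg 6: left by d5 = 11/5 → (893/120, -66/5)
  seg 7: right by d3 = 13/3 → (471/40, -66/5)
  seg 8: right by d4 = 5/2 → (571/40, -66/5)
  seg 9: up by d2 = 3 → (571/40, -51/5)
  seg 10: left by d1 = 11 → (131/40, -51/5)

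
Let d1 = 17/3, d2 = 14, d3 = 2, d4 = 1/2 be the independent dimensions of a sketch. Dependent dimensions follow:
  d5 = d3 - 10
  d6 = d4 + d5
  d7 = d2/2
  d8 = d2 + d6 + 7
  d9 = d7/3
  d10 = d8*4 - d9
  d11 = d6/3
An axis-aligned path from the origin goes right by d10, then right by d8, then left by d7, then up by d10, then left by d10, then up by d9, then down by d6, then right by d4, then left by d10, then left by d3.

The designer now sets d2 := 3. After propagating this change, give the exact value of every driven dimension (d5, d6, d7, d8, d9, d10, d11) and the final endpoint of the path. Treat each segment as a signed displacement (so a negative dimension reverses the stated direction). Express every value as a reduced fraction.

Apply edit: d2 := 3
  d5 = d3 - 10 = -8
  d6 = d4 + d5 = -15/2
  d7 = d2/2 = 3/2
  d8 = d2 + d6 + 7 = 5/2
  d9 = d7/3 = 1/2
  d10 = d8*4 - d9 = 19/2
  d11 = d6/3 = -5/2
Walk from origin (0, 0):
  seg 1: right by d10 = 19/2 → (19/2, 0)
  seg 2: right by d8 = 5/2 → (12, 0)
  seg 3: left by d7 = 3/2 → (21/2, 0)
  seg 4: up by d10 = 19/2 → (21/2, 19/2)
  seg 5: left by d10 = 19/2 → (1, 19/2)
  seg 6: up by d9 = 1/2 → (1, 10)
  seg 7: down by d6 = -15/2 → (1, 35/2)
  seg 8: right by d4 = 1/2 → (3/2, 35/2)
  seg 9: left by d10 = 19/2 → (-8, 35/2)
  seg 10: left by d3 = 2 → (-10, 35/2)

d5 = -8
d6 = -15/2
d7 = 3/2
d8 = 5/2
d9 = 1/2
d10 = 19/2
d11 = -5/2
endpoint = (-10, 35/2)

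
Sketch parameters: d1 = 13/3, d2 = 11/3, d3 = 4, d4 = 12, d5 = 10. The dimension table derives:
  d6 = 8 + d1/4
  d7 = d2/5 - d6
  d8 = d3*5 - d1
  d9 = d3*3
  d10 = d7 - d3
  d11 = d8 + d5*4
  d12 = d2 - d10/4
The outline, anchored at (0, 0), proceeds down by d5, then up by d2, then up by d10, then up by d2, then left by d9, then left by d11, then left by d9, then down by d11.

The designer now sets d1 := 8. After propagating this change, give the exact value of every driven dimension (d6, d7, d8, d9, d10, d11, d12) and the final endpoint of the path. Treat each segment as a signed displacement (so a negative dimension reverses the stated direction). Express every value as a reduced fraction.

Apply edit: d1 := 8
  d6 = 8 + d1/4 = 10
  d7 = d2/5 - d6 = -139/15
  d8 = d3*5 - d1 = 12
  d9 = d3*3 = 12
  d10 = d7 - d3 = -199/15
  d11 = d8 + d5*4 = 52
  d12 = d2 - d10/4 = 419/60
Walk from origin (0, 0):
  seg 1: down by d5 = 10 → (0, -10)
  seg 2: up by d2 = 11/3 → (0, -19/3)
  seg 3: up by d10 = -199/15 → (0, -98/5)
  seg 4: up by d2 = 11/3 → (0, -239/15)
  seg 5: left by d9 = 12 → (-12, -239/15)
  seg 6: left by d11 = 52 → (-64, -239/15)
  seg 7: left by d9 = 12 → (-76, -239/15)
  seg 8: down by d11 = 52 → (-76, -1019/15)

d6 = 10
d7 = -139/15
d8 = 12
d9 = 12
d10 = -199/15
d11 = 52
d12 = 419/60
endpoint = (-76, -1019/15)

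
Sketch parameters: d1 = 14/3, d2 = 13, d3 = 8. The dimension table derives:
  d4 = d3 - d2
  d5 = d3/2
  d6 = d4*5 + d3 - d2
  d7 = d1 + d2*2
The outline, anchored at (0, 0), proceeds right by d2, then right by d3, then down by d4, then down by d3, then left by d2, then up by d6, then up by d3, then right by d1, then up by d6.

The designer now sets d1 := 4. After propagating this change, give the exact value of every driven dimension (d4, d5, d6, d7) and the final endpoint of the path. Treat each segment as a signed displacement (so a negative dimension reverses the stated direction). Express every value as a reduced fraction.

Apply edit: d1 := 4
  d4 = d3 - d2 = -5
  d5 = d3/2 = 4
  d6 = d4*5 + d3 - d2 = -30
  d7 = d1 + d2*2 = 30
Walk from origin (0, 0):
  seg 1: right by d2 = 13 → (13, 0)
  seg 2: right by d3 = 8 → (21, 0)
  seg 3: down by d4 = -5 → (21, 5)
  seg 4: down by d3 = 8 → (21, -3)
  seg 5: left by d2 = 13 → (8, -3)
  seg 6: up by d6 = -30 → (8, -33)
  seg 7: up by d3 = 8 → (8, -25)
  seg 8: right by d1 = 4 → (12, -25)
  seg 9: up by d6 = -30 → (12, -55)

d4 = -5
d5 = 4
d6 = -30
d7 = 30
endpoint = (12, -55)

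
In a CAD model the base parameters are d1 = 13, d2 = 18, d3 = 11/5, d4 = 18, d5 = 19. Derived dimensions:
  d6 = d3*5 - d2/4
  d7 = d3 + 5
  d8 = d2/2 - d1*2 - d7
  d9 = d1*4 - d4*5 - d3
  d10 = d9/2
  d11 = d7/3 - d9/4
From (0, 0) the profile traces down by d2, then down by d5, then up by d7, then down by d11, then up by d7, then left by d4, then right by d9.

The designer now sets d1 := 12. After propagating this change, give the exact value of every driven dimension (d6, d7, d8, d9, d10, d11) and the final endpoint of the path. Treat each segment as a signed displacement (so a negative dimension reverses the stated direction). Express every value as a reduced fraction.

Apply edit: d1 := 12
  d6 = d3*5 - d2/4 = 13/2
  d7 = d3 + 5 = 36/5
  d8 = d2/2 - d1*2 - d7 = -111/5
  d9 = d1*4 - d4*5 - d3 = -221/5
  d10 = d9/2 = -221/10
  d11 = d7/3 - d9/4 = 269/20
Walk from origin (0, 0):
  seg 1: down by d2 = 18 → (0, -18)
  seg 2: down by d5 = 19 → (0, -37)
  seg 3: up by d7 = 36/5 → (0, -149/5)
  seg 4: down by d11 = 269/20 → (0, -173/4)
  seg 5: up by d7 = 36/5 → (0, -721/20)
  seg 6: left by d4 = 18 → (-18, -721/20)
  seg 7: right by d9 = -221/5 → (-311/5, -721/20)

d6 = 13/2
d7 = 36/5
d8 = -111/5
d9 = -221/5
d10 = -221/10
d11 = 269/20
endpoint = (-311/5, -721/20)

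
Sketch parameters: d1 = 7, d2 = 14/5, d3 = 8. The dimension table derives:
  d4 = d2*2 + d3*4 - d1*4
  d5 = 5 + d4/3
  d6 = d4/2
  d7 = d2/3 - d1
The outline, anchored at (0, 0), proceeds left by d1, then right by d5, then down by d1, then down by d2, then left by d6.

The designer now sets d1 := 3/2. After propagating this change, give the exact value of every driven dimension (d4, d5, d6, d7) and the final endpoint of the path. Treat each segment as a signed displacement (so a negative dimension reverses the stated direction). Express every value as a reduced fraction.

Apply edit: d1 := 3/2
  d4 = d2*2 + d3*4 - d1*4 = 158/5
  d5 = 5 + d4/3 = 233/15
  d6 = d4/2 = 79/5
  d7 = d2/3 - d1 = -17/30
Walk from origin (0, 0):
  seg 1: left by d1 = 3/2 → (-3/2, 0)
  seg 2: right by d5 = 233/15 → (421/30, 0)
  seg 3: down by d1 = 3/2 → (421/30, -3/2)
  seg 4: down by d2 = 14/5 → (421/30, -43/10)
  seg 5: left by d6 = 79/5 → (-53/30, -43/10)

d4 = 158/5
d5 = 233/15
d6 = 79/5
d7 = -17/30
endpoint = (-53/30, -43/10)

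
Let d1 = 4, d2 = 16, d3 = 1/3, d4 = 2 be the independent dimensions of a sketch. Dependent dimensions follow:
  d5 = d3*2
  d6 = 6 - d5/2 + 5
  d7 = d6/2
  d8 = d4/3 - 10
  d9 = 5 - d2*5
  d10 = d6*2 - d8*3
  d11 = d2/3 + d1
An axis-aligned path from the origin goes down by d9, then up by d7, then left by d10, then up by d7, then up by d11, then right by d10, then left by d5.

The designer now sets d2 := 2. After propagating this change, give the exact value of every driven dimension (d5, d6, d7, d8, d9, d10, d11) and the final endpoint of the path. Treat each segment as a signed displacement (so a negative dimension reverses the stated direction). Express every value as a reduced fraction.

Apply edit: d2 := 2
  d5 = d3*2 = 2/3
  d6 = 6 - d5/2 + 5 = 32/3
  d7 = d6/2 = 16/3
  d8 = d4/3 - 10 = -28/3
  d9 = 5 - d2*5 = -5
  d10 = d6*2 - d8*3 = 148/3
  d11 = d2/3 + d1 = 14/3
Walk from origin (0, 0):
  seg 1: down by d9 = -5 → (0, 5)
  seg 2: up by d7 = 16/3 → (0, 31/3)
  seg 3: left by d10 = 148/3 → (-148/3, 31/3)
  seg 4: up by d7 = 16/3 → (-148/3, 47/3)
  seg 5: up by d11 = 14/3 → (-148/3, 61/3)
  seg 6: right by d10 = 148/3 → (0, 61/3)
  seg 7: left by d5 = 2/3 → (-2/3, 61/3)

d5 = 2/3
d6 = 32/3
d7 = 16/3
d8 = -28/3
d9 = -5
d10 = 148/3
d11 = 14/3
endpoint = (-2/3, 61/3)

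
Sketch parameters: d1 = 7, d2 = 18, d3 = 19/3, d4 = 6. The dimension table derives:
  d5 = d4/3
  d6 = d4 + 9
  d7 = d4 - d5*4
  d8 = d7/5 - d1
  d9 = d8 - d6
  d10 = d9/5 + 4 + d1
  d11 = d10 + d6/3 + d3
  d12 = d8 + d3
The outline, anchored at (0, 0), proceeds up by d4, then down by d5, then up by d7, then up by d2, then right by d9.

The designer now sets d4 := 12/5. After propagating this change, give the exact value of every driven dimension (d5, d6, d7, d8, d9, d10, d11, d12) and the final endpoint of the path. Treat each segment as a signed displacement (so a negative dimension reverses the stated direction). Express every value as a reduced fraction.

Apply edit: d4 := 12/5
  d5 = d4/3 = 4/5
  d6 = d4 + 9 = 57/5
  d7 = d4 - d5*4 = -4/5
  d8 = d7/5 - d1 = -179/25
  d9 = d8 - d6 = -464/25
  d10 = d9/5 + 4 + d1 = 911/125
  d11 = d10 + d6/3 + d3 = 6533/375
  d12 = d8 + d3 = -62/75
Walk from origin (0, 0):
  seg 1: up by d4 = 12/5 → (0, 12/5)
  seg 2: down by d5 = 4/5 → (0, 8/5)
  seg 3: up by d7 = -4/5 → (0, 4/5)
  seg 4: up by d2 = 18 → (0, 94/5)
  seg 5: right by d9 = -464/25 → (-464/25, 94/5)

d5 = 4/5
d6 = 57/5
d7 = -4/5
d8 = -179/25
d9 = -464/25
d10 = 911/125
d11 = 6533/375
d12 = -62/75
endpoint = (-464/25, 94/5)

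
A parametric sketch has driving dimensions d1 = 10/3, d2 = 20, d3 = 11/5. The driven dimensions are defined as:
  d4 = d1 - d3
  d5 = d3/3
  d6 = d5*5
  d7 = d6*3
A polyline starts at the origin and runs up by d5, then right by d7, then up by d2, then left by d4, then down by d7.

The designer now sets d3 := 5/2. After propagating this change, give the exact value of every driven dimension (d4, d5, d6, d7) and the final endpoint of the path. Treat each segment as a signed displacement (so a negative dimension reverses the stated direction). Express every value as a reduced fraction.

Apply edit: d3 := 5/2
  d4 = d1 - d3 = 5/6
  d5 = d3/3 = 5/6
  d6 = d5*5 = 25/6
  d7 = d6*3 = 25/2
Walk from origin (0, 0):
  seg 1: up by d5 = 5/6 → (0, 5/6)
  seg 2: right by d7 = 25/2 → (25/2, 5/6)
  seg 3: up by d2 = 20 → (25/2, 125/6)
  seg 4: left by d4 = 5/6 → (35/3, 125/6)
  seg 5: down by d7 = 25/2 → (35/3, 25/3)

d4 = 5/6
d5 = 5/6
d6 = 25/6
d7 = 25/2
endpoint = (35/3, 25/3)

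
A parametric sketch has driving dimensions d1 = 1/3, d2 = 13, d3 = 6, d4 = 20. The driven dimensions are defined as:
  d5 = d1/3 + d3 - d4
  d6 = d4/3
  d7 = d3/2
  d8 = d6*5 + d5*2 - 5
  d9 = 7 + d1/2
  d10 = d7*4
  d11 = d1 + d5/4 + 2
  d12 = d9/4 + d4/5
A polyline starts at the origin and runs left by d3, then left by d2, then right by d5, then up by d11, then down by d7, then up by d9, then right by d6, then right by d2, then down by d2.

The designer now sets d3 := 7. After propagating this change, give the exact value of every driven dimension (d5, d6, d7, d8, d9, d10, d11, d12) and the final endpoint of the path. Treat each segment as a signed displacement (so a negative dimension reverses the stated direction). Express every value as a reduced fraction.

Apply edit: d3 := 7
  d5 = d1/3 + d3 - d4 = -116/9
  d6 = d4/3 = 20/3
  d7 = d3/2 = 7/2
  d8 = d6*5 + d5*2 - 5 = 23/9
  d9 = 7 + d1/2 = 43/6
  d10 = d7*4 = 14
  d11 = d1 + d5/4 + 2 = -8/9
  d12 = d9/4 + d4/5 = 139/24
Walk from origin (0, 0):
  seg 1: left by d3 = 7 → (-7, 0)
  seg 2: left by d2 = 13 → (-20, 0)
  seg 3: right by d5 = -116/9 → (-296/9, 0)
  seg 4: up by d11 = -8/9 → (-296/9, -8/9)
  seg 5: down by d7 = 7/2 → (-296/9, -79/18)
  seg 6: up by d9 = 43/6 → (-296/9, 25/9)
  seg 7: right by d6 = 20/3 → (-236/9, 25/9)
  seg 8: right by d2 = 13 → (-119/9, 25/9)
  seg 9: down by d2 = 13 → (-119/9, -92/9)

d5 = -116/9
d6 = 20/3
d7 = 7/2
d8 = 23/9
d9 = 43/6
d10 = 14
d11 = -8/9
d12 = 139/24
endpoint = (-119/9, -92/9)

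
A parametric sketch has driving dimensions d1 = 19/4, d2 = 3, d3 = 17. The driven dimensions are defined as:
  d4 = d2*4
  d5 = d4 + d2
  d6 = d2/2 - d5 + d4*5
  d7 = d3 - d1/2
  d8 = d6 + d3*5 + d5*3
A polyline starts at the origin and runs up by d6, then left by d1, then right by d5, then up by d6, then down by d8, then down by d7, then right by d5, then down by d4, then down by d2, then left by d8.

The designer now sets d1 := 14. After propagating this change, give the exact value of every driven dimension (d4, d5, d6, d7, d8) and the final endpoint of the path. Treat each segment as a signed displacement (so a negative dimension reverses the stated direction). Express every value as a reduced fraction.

d4 = 12
d5 = 15
d6 = 93/2
d7 = 10
d8 = 353/2
endpoint = (-321/2, -217/2)

Apply edit: d1 := 14
  d4 = d2*4 = 12
  d5 = d4 + d2 = 15
  d6 = d2/2 - d5 + d4*5 = 93/2
  d7 = d3 - d1/2 = 10
  d8 = d6 + d3*5 + d5*3 = 353/2
Walk from origin (0, 0):
  seg 1: up by d6 = 93/2 → (0, 93/2)
  seg 2: left by d1 = 14 → (-14, 93/2)
  seg 3: right by d5 = 15 → (1, 93/2)
  seg 4: up by d6 = 93/2 → (1, 93)
  seg 5: down by d8 = 353/2 → (1, -167/2)
  seg 6: down by d7 = 10 → (1, -187/2)
  seg 7: right by d5 = 15 → (16, -187/2)
  seg 8: down by d4 = 12 → (16, -211/2)
  seg 9: down by d2 = 3 → (16, -217/2)
  seg 10: left by d8 = 353/2 → (-321/2, -217/2)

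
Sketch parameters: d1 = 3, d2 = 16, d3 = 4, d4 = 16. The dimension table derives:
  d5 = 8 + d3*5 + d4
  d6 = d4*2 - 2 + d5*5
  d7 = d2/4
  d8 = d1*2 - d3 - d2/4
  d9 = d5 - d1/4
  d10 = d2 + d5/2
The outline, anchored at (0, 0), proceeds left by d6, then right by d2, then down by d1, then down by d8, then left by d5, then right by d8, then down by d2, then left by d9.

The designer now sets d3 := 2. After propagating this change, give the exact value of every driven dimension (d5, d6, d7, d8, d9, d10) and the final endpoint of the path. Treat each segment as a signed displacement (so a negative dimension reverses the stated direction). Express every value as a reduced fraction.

Apply edit: d3 := 2
  d5 = 8 + d3*5 + d4 = 34
  d6 = d4*2 - 2 + d5*5 = 200
  d7 = d2/4 = 4
  d8 = d1*2 - d3 - d2/4 = 0
  d9 = d5 - d1/4 = 133/4
  d10 = d2 + d5/2 = 33
Walk from origin (0, 0):
  seg 1: left by d6 = 200 → (-200, 0)
  seg 2: right by d2 = 16 → (-184, 0)
  seg 3: down by d1 = 3 → (-184, -3)
  seg 4: down by d8 = 0 → (-184, -3)
  seg 5: left by d5 = 34 → (-218, -3)
  seg 6: right by d8 = 0 → (-218, -3)
  seg 7: down by d2 = 16 → (-218, -19)
  seg 8: left by d9 = 133/4 → (-1005/4, -19)

d5 = 34
d6 = 200
d7 = 4
d8 = 0
d9 = 133/4
d10 = 33
endpoint = (-1005/4, -19)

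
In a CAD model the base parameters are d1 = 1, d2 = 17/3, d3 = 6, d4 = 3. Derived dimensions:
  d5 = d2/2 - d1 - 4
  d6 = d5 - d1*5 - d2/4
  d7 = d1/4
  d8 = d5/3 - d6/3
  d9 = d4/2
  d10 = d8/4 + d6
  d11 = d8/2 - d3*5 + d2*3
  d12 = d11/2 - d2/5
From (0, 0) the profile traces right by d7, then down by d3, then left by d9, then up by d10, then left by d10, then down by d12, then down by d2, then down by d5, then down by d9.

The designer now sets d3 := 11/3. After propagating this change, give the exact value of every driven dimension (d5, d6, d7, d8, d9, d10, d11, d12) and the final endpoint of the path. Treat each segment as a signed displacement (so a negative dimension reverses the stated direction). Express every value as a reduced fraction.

Apply edit: d3 := 11/3
  d5 = d2/2 - d1 - 4 = -13/6
  d6 = d5 - d1*5 - d2/4 = -103/12
  d7 = d1/4 = 1/4
  d8 = d5/3 - d6/3 = 77/36
  d9 = d4/2 = 3/2
  d10 = d8/4 + d6 = -1159/144
  d11 = d8/2 - d3*5 + d2*3 = -19/72
  d12 = d11/2 - d2/5 = -911/720
Walk from origin (0, 0):
  seg 1: right by d7 = 1/4 → (1/4, 0)
  seg 2: down by d3 = 11/3 → (1/4, -11/3)
  seg 3: left by d9 = 3/2 → (-5/4, -11/3)
  seg 4: up by d10 = -1159/144 → (-5/4, -1687/144)
  seg 5: left by d10 = -1159/144 → (979/144, -1687/144)
  seg 6: down by d12 = -911/720 → (979/144, -209/20)
  seg 7: down by d2 = 17/3 → (979/144, -967/60)
  seg 8: down by d5 = -13/6 → (979/144, -279/20)
  seg 9: down by d9 = 3/2 → (979/144, -309/20)

d5 = -13/6
d6 = -103/12
d7 = 1/4
d8 = 77/36
d9 = 3/2
d10 = -1159/144
d11 = -19/72
d12 = -911/720
endpoint = (979/144, -309/20)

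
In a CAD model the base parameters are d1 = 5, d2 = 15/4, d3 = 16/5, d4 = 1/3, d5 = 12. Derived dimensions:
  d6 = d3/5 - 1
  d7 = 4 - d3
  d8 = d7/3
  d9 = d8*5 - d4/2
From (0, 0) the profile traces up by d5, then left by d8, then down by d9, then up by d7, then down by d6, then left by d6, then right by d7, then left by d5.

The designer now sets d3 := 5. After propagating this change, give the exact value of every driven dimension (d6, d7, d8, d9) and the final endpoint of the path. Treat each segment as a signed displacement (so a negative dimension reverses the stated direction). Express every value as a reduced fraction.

d6 = 0
d7 = -1
d8 = -1/3
d9 = -11/6
endpoint = (-38/3, 77/6)

Apply edit: d3 := 5
  d6 = d3/5 - 1 = 0
  d7 = 4 - d3 = -1
  d8 = d7/3 = -1/3
  d9 = d8*5 - d4/2 = -11/6
Walk from origin (0, 0):
  seg 1: up by d5 = 12 → (0, 12)
  seg 2: left by d8 = -1/3 → (1/3, 12)
  seg 3: down by d9 = -11/6 → (1/3, 83/6)
  seg 4: up by d7 = -1 → (1/3, 77/6)
  seg 5: down by d6 = 0 → (1/3, 77/6)
  seg 6: left by d6 = 0 → (1/3, 77/6)
  seg 7: right by d7 = -1 → (-2/3, 77/6)
  seg 8: left by d5 = 12 → (-38/3, 77/6)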